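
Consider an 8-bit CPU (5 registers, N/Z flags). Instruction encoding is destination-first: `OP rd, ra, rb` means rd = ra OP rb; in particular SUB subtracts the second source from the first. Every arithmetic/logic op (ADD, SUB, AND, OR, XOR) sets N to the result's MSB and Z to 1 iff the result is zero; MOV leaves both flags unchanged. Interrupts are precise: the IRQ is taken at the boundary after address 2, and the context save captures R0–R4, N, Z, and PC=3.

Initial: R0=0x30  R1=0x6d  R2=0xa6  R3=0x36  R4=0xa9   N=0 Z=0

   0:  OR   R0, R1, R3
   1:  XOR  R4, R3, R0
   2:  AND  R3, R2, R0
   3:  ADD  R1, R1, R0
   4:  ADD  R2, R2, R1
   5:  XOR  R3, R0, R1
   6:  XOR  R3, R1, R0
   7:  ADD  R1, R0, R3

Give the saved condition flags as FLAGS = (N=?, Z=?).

FLAGS = (N=0, Z=0)

after  0: R0=0x7f R1=0x6d R2=0xa6 R3=0x36 R4=0xa9  N=0 Z=0
after  1: R0=0x7f R1=0x6d R2=0xa6 R3=0x36 R4=0x49  N=0 Z=0
after  2: R0=0x7f R1=0x6d R2=0xa6 R3=0x26 R4=0x49  N=0 Z=0
-- IRQ taken; context saved, return-PC = 3 --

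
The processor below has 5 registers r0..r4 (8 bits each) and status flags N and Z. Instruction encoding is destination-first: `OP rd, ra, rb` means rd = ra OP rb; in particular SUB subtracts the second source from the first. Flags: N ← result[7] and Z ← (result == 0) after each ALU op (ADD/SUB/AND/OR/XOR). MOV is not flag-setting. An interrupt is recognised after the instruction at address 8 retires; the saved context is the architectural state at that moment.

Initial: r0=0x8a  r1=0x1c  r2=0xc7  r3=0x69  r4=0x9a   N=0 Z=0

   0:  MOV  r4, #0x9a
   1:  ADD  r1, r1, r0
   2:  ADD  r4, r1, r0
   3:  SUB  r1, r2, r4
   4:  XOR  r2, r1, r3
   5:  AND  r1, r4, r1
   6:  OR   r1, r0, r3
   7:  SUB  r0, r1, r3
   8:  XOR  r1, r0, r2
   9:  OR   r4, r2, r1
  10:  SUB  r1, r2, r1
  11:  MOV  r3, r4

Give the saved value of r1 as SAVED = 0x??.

SAVED = 0x7c

after  0: r0=0x8a r1=0x1c r2=0xc7 r3=0x69 r4=0x9a  N=0 Z=0
after  1: r0=0x8a r1=0xa6 r2=0xc7 r3=0x69 r4=0x9a  N=1 Z=0
after  2: r0=0x8a r1=0xa6 r2=0xc7 r3=0x69 r4=0x30  N=0 Z=0
after  3: r0=0x8a r1=0x97 r2=0xc7 r3=0x69 r4=0x30  N=1 Z=0
after  4: r0=0x8a r1=0x97 r2=0xfe r3=0x69 r4=0x30  N=1 Z=0
after  5: r0=0x8a r1=0x10 r2=0xfe r3=0x69 r4=0x30  N=0 Z=0
after  6: r0=0x8a r1=0xeb r2=0xfe r3=0x69 r4=0x30  N=1 Z=0
after  7: r0=0x82 r1=0xeb r2=0xfe r3=0x69 r4=0x30  N=1 Z=0
after  8: r0=0x82 r1=0x7c r2=0xfe r3=0x69 r4=0x30  N=0 Z=0
-- IRQ taken; context saved, return-PC = 9 --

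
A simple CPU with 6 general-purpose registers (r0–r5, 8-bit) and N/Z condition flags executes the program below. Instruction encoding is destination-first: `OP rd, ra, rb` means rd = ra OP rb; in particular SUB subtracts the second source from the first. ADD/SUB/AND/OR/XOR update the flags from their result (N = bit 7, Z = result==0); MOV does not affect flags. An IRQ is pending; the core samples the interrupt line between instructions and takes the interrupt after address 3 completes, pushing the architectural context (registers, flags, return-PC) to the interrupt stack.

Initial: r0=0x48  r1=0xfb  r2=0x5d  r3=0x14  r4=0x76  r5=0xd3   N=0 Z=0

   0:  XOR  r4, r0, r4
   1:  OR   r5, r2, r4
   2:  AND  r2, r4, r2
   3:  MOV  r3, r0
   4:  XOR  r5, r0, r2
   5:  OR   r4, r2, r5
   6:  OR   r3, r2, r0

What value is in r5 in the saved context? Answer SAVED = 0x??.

SAVED = 0x7f

after  0: r0=0x48 r1=0xfb r2=0x5d r3=0x14 r4=0x3e r5=0xd3  N=0 Z=0
after  1: r0=0x48 r1=0xfb r2=0x5d r3=0x14 r4=0x3e r5=0x7f  N=0 Z=0
after  2: r0=0x48 r1=0xfb r2=0x1c r3=0x14 r4=0x3e r5=0x7f  N=0 Z=0
after  3: r0=0x48 r1=0xfb r2=0x1c r3=0x48 r4=0x3e r5=0x7f  N=0 Z=0
-- IRQ taken; context saved, return-PC = 4 --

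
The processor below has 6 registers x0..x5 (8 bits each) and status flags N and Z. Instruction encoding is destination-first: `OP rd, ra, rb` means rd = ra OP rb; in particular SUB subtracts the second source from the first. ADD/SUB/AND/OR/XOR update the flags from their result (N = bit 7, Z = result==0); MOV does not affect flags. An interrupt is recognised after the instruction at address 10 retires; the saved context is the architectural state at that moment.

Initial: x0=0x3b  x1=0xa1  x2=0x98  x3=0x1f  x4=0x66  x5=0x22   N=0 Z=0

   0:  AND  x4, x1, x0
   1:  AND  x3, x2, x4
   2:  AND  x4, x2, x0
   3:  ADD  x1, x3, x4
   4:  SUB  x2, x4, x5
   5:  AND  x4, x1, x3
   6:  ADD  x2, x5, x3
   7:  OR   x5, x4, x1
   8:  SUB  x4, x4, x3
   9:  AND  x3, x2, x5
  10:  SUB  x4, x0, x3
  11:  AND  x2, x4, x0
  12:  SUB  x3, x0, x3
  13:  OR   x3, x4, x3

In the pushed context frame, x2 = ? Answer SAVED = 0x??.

after  0: x0=0x3b x1=0xa1 x2=0x98 x3=0x1f x4=0x21 x5=0x22  N=0 Z=0
after  1: x0=0x3b x1=0xa1 x2=0x98 x3=0x00 x4=0x21 x5=0x22  N=0 Z=1
after  2: x0=0x3b x1=0xa1 x2=0x98 x3=0x00 x4=0x18 x5=0x22  N=0 Z=0
after  3: x0=0x3b x1=0x18 x2=0x98 x3=0x00 x4=0x18 x5=0x22  N=0 Z=0
after  4: x0=0x3b x1=0x18 x2=0xf6 x3=0x00 x4=0x18 x5=0x22  N=1 Z=0
after  5: x0=0x3b x1=0x18 x2=0xf6 x3=0x00 x4=0x00 x5=0x22  N=0 Z=1
after  6: x0=0x3b x1=0x18 x2=0x22 x3=0x00 x4=0x00 x5=0x22  N=0 Z=0
after  7: x0=0x3b x1=0x18 x2=0x22 x3=0x00 x4=0x00 x5=0x18  N=0 Z=0
after  8: x0=0x3b x1=0x18 x2=0x22 x3=0x00 x4=0x00 x5=0x18  N=0 Z=1
after  9: x0=0x3b x1=0x18 x2=0x22 x3=0x00 x4=0x00 x5=0x18  N=0 Z=1
after 10: x0=0x3b x1=0x18 x2=0x22 x3=0x00 x4=0x3b x5=0x18  N=0 Z=0
-- IRQ taken; context saved, return-PC = 11 --

SAVED = 0x22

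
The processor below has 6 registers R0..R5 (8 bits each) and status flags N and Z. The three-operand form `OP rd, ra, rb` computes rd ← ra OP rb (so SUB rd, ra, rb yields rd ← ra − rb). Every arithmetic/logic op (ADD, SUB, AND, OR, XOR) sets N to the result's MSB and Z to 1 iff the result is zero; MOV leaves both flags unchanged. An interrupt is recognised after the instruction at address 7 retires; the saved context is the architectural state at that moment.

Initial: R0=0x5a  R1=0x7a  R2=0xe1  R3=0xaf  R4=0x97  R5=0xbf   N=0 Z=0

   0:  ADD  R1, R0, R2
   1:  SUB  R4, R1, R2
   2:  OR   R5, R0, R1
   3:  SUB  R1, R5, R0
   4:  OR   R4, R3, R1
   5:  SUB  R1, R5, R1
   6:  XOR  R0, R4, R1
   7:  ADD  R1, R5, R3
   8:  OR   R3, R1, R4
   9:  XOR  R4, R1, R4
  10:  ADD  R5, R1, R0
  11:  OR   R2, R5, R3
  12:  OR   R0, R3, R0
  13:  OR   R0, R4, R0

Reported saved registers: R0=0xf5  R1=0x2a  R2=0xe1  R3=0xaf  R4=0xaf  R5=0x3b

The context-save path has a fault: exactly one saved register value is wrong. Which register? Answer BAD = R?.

after  0: R0=0x5a R1=0x3b R2=0xe1 R3=0xaf R4=0x97 R5=0xbf  N=0 Z=0
after  1: R0=0x5a R1=0x3b R2=0xe1 R3=0xaf R4=0x5a R5=0xbf  N=0 Z=0
after  2: R0=0x5a R1=0x3b R2=0xe1 R3=0xaf R4=0x5a R5=0x7b  N=0 Z=0
after  3: R0=0x5a R1=0x21 R2=0xe1 R3=0xaf R4=0x5a R5=0x7b  N=0 Z=0
after  4: R0=0x5a R1=0x21 R2=0xe1 R3=0xaf R4=0xaf R5=0x7b  N=1 Z=0
after  5: R0=0x5a R1=0x5a R2=0xe1 R3=0xaf R4=0xaf R5=0x7b  N=0 Z=0
after  6: R0=0xf5 R1=0x5a R2=0xe1 R3=0xaf R4=0xaf R5=0x7b  N=1 Z=0
after  7: R0=0xf5 R1=0x2a R2=0xe1 R3=0xaf R4=0xaf R5=0x7b  N=0 Z=0
-- IRQ taken; context saved, return-PC = 8 --
mismatch: R5: reported 0x3b vs actual 0x7b

BAD = R5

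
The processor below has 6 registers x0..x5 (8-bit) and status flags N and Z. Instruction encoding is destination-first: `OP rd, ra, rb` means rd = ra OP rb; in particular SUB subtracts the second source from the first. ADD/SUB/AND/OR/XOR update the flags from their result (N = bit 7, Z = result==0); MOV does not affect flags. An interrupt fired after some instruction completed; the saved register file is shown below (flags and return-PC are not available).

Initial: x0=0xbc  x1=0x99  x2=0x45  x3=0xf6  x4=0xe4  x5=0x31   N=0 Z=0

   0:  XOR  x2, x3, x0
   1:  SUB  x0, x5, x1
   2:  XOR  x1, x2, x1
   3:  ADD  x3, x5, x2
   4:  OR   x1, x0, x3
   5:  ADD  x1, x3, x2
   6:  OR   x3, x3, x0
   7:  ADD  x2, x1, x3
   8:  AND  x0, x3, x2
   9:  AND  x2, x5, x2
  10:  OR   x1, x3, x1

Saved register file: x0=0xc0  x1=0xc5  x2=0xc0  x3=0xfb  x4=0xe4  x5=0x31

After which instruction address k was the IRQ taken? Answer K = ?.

after  0: x0=0xbc x1=0x99 x2=0x4a x3=0xf6 x4=0xe4 x5=0x31  N=0 Z=0
after  1: x0=0x98 x1=0x99 x2=0x4a x3=0xf6 x4=0xe4 x5=0x31  N=1 Z=0
after  2: x0=0x98 x1=0xd3 x2=0x4a x3=0xf6 x4=0xe4 x5=0x31  N=1 Z=0
after  3: x0=0x98 x1=0xd3 x2=0x4a x3=0x7b x4=0xe4 x5=0x31  N=0 Z=0
after  4: x0=0x98 x1=0xfb x2=0x4a x3=0x7b x4=0xe4 x5=0x31  N=1 Z=0
after  5: x0=0x98 x1=0xc5 x2=0x4a x3=0x7b x4=0xe4 x5=0x31  N=1 Z=0
after  6: x0=0x98 x1=0xc5 x2=0x4a x3=0xfb x4=0xe4 x5=0x31  N=1 Z=0
after  7: x0=0x98 x1=0xc5 x2=0xc0 x3=0xfb x4=0xe4 x5=0x31  N=1 Z=0
after  8: x0=0xc0 x1=0xc5 x2=0xc0 x3=0xfb x4=0xe4 x5=0x31  N=1 Z=0
-- IRQ taken; context saved, return-PC = 9 --

K = 8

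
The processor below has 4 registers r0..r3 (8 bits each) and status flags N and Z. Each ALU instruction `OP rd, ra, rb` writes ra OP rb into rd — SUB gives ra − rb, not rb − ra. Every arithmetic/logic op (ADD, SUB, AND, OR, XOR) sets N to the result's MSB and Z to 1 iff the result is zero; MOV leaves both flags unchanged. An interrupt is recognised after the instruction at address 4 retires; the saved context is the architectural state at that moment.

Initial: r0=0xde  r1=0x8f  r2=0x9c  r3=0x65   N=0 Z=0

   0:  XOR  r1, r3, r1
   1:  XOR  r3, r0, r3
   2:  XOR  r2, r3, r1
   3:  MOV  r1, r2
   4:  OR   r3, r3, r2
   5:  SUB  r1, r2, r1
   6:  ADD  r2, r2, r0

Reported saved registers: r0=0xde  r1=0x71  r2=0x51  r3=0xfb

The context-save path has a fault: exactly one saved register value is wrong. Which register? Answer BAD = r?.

after  0: r0=0xde r1=0xea r2=0x9c r3=0x65  N=1 Z=0
after  1: r0=0xde r1=0xea r2=0x9c r3=0xbb  N=1 Z=0
after  2: r0=0xde r1=0xea r2=0x51 r3=0xbb  N=0 Z=0
after  3: r0=0xde r1=0x51 r2=0x51 r3=0xbb  N=0 Z=0
after  4: r0=0xde r1=0x51 r2=0x51 r3=0xfb  N=1 Z=0
-- IRQ taken; context saved, return-PC = 5 --
mismatch: r1: reported 0x71 vs actual 0x51

BAD = r1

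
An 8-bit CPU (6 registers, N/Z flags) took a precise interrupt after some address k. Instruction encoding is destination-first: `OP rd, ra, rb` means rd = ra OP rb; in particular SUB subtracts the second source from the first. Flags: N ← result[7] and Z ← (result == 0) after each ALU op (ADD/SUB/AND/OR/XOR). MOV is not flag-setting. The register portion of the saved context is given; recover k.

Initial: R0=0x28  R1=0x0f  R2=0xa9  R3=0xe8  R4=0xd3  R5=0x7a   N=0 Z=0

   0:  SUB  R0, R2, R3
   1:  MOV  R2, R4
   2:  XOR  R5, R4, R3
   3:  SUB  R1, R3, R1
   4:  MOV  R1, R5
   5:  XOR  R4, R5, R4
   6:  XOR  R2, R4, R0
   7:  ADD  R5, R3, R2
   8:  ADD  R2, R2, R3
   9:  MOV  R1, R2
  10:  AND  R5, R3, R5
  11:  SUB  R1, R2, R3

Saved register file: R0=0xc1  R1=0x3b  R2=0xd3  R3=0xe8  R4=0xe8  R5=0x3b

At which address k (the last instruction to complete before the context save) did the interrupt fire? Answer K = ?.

after  0: R0=0xc1 R1=0x0f R2=0xa9 R3=0xe8 R4=0xd3 R5=0x7a  N=1 Z=0
after  1: R0=0xc1 R1=0x0f R2=0xd3 R3=0xe8 R4=0xd3 R5=0x7a  N=1 Z=0
after  2: R0=0xc1 R1=0x0f R2=0xd3 R3=0xe8 R4=0xd3 R5=0x3b  N=0 Z=0
after  3: R0=0xc1 R1=0xd9 R2=0xd3 R3=0xe8 R4=0xd3 R5=0x3b  N=1 Z=0
after  4: R0=0xc1 R1=0x3b R2=0xd3 R3=0xe8 R4=0xd3 R5=0x3b  N=1 Z=0
after  5: R0=0xc1 R1=0x3b R2=0xd3 R3=0xe8 R4=0xe8 R5=0x3b  N=1 Z=0
-- IRQ taken; context saved, return-PC = 6 --

K = 5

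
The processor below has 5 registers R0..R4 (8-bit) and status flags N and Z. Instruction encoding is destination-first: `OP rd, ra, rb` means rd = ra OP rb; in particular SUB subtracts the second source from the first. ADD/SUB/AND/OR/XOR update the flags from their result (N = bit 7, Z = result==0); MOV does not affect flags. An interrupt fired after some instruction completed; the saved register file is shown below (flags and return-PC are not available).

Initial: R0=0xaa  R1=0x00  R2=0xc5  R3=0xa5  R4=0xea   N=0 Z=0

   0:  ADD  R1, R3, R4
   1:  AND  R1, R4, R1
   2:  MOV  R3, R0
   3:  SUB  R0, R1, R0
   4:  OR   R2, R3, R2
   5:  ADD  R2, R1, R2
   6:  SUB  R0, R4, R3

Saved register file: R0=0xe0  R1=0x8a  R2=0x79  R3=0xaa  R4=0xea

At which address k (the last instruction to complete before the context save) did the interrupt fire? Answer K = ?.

K = 5

after  0: R0=0xaa R1=0x8f R2=0xc5 R3=0xa5 R4=0xea  N=1 Z=0
after  1: R0=0xaa R1=0x8a R2=0xc5 R3=0xa5 R4=0xea  N=1 Z=0
after  2: R0=0xaa R1=0x8a R2=0xc5 R3=0xaa R4=0xea  N=1 Z=0
after  3: R0=0xe0 R1=0x8a R2=0xc5 R3=0xaa R4=0xea  N=1 Z=0
after  4: R0=0xe0 R1=0x8a R2=0xef R3=0xaa R4=0xea  N=1 Z=0
after  5: R0=0xe0 R1=0x8a R2=0x79 R3=0xaa R4=0xea  N=0 Z=0
-- IRQ taken; context saved, return-PC = 6 --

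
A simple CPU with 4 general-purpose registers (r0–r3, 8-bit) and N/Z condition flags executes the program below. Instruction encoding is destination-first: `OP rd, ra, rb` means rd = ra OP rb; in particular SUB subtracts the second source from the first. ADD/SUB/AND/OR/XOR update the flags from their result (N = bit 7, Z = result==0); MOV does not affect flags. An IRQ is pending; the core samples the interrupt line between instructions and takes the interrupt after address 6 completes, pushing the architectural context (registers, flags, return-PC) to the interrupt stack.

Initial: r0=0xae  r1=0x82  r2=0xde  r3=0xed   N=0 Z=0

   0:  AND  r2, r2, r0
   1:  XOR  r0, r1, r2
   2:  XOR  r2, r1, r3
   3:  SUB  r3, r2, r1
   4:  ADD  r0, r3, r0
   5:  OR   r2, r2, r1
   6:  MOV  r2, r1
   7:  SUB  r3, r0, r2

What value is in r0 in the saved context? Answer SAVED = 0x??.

SAVED = 0xf9

after  0: r0=0xae r1=0x82 r2=0x8e r3=0xed  N=1 Z=0
after  1: r0=0x0c r1=0x82 r2=0x8e r3=0xed  N=0 Z=0
after  2: r0=0x0c r1=0x82 r2=0x6f r3=0xed  N=0 Z=0
after  3: r0=0x0c r1=0x82 r2=0x6f r3=0xed  N=1 Z=0
after  4: r0=0xf9 r1=0x82 r2=0x6f r3=0xed  N=1 Z=0
after  5: r0=0xf9 r1=0x82 r2=0xef r3=0xed  N=1 Z=0
after  6: r0=0xf9 r1=0x82 r2=0x82 r3=0xed  N=1 Z=0
-- IRQ taken; context saved, return-PC = 7 --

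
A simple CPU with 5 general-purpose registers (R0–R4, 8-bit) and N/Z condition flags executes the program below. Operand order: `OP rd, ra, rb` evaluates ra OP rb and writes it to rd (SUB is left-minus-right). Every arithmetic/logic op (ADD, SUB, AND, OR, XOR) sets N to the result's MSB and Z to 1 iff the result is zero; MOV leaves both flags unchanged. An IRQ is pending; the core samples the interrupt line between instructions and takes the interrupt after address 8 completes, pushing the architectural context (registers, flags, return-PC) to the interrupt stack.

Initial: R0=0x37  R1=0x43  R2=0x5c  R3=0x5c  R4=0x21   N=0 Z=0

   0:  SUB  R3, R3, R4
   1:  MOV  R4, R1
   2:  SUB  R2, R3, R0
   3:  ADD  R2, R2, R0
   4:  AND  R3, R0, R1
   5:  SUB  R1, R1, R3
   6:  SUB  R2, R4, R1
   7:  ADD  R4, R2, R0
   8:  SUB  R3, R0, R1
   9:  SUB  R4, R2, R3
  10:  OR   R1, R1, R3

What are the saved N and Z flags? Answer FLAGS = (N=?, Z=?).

after  0: R0=0x37 R1=0x43 R2=0x5c R3=0x3b R4=0x21  N=0 Z=0
after  1: R0=0x37 R1=0x43 R2=0x5c R3=0x3b R4=0x43  N=0 Z=0
after  2: R0=0x37 R1=0x43 R2=0x04 R3=0x3b R4=0x43  N=0 Z=0
after  3: R0=0x37 R1=0x43 R2=0x3b R3=0x3b R4=0x43  N=0 Z=0
after  4: R0=0x37 R1=0x43 R2=0x3b R3=0x03 R4=0x43  N=0 Z=0
after  5: R0=0x37 R1=0x40 R2=0x3b R3=0x03 R4=0x43  N=0 Z=0
after  6: R0=0x37 R1=0x40 R2=0x03 R3=0x03 R4=0x43  N=0 Z=0
after  7: R0=0x37 R1=0x40 R2=0x03 R3=0x03 R4=0x3a  N=0 Z=0
after  8: R0=0x37 R1=0x40 R2=0x03 R3=0xf7 R4=0x3a  N=1 Z=0
-- IRQ taken; context saved, return-PC = 9 --

FLAGS = (N=1, Z=0)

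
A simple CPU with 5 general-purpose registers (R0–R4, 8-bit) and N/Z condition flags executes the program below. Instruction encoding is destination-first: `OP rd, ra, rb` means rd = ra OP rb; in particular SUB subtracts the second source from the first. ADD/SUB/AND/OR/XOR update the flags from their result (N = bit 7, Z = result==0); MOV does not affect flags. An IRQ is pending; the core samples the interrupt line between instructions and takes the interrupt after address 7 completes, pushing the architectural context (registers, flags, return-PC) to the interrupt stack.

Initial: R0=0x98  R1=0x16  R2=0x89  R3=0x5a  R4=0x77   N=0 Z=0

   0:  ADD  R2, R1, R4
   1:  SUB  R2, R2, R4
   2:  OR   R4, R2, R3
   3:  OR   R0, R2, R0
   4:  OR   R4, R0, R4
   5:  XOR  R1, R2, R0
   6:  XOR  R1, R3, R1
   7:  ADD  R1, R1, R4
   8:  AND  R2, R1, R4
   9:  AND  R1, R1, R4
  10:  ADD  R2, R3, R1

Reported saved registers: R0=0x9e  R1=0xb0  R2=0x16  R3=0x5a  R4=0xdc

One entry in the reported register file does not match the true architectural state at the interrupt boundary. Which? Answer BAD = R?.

BAD = R4

after  0: R0=0x98 R1=0x16 R2=0x8d R3=0x5a R4=0x77  N=1 Z=0
after  1: R0=0x98 R1=0x16 R2=0x16 R3=0x5a R4=0x77  N=0 Z=0
after  2: R0=0x98 R1=0x16 R2=0x16 R3=0x5a R4=0x5e  N=0 Z=0
after  3: R0=0x9e R1=0x16 R2=0x16 R3=0x5a R4=0x5e  N=1 Z=0
after  4: R0=0x9e R1=0x16 R2=0x16 R3=0x5a R4=0xde  N=1 Z=0
after  5: R0=0x9e R1=0x88 R2=0x16 R3=0x5a R4=0xde  N=1 Z=0
after  6: R0=0x9e R1=0xd2 R2=0x16 R3=0x5a R4=0xde  N=1 Z=0
after  7: R0=0x9e R1=0xb0 R2=0x16 R3=0x5a R4=0xde  N=1 Z=0
-- IRQ taken; context saved, return-PC = 8 --
mismatch: R4: reported 0xdc vs actual 0xde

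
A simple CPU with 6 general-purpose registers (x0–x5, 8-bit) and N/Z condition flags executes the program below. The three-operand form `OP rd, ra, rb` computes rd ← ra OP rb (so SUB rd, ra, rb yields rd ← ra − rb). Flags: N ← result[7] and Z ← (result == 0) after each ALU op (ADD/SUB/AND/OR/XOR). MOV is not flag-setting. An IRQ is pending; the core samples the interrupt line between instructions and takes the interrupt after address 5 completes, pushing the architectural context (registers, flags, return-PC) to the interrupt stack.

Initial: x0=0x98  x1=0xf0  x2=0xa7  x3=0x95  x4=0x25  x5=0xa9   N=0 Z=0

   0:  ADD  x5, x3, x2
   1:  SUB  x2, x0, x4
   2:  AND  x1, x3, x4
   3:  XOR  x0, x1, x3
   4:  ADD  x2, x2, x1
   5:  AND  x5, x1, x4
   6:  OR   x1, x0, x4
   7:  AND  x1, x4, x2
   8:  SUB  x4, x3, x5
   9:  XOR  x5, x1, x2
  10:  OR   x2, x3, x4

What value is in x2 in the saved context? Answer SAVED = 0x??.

after  0: x0=0x98 x1=0xf0 x2=0xa7 x3=0x95 x4=0x25 x5=0x3c  N=0 Z=0
after  1: x0=0x98 x1=0xf0 x2=0x73 x3=0x95 x4=0x25 x5=0x3c  N=0 Z=0
after  2: x0=0x98 x1=0x05 x2=0x73 x3=0x95 x4=0x25 x5=0x3c  N=0 Z=0
after  3: x0=0x90 x1=0x05 x2=0x73 x3=0x95 x4=0x25 x5=0x3c  N=1 Z=0
after  4: x0=0x90 x1=0x05 x2=0x78 x3=0x95 x4=0x25 x5=0x3c  N=0 Z=0
after  5: x0=0x90 x1=0x05 x2=0x78 x3=0x95 x4=0x25 x5=0x05  N=0 Z=0
-- IRQ taken; context saved, return-PC = 6 --

SAVED = 0x78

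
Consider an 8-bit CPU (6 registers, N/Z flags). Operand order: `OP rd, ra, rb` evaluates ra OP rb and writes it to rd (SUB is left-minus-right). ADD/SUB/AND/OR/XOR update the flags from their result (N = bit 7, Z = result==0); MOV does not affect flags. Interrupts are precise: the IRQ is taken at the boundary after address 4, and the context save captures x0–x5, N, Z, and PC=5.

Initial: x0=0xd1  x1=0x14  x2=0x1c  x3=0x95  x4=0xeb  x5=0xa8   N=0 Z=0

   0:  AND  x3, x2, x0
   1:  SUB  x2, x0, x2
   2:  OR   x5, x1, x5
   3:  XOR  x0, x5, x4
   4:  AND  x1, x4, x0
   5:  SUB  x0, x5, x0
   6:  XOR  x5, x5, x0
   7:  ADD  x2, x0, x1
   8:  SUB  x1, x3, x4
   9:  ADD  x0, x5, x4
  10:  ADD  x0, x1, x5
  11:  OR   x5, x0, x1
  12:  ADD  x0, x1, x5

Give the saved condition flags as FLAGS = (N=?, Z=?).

FLAGS = (N=0, Z=0)

after  0: x0=0xd1 x1=0x14 x2=0x1c x3=0x10 x4=0xeb x5=0xa8  N=0 Z=0
after  1: x0=0xd1 x1=0x14 x2=0xb5 x3=0x10 x4=0xeb x5=0xa8  N=1 Z=0
after  2: x0=0xd1 x1=0x14 x2=0xb5 x3=0x10 x4=0xeb x5=0xbc  N=1 Z=0
after  3: x0=0x57 x1=0x14 x2=0xb5 x3=0x10 x4=0xeb x5=0xbc  N=0 Z=0
after  4: x0=0x57 x1=0x43 x2=0xb5 x3=0x10 x4=0xeb x5=0xbc  N=0 Z=0
-- IRQ taken; context saved, return-PC = 5 --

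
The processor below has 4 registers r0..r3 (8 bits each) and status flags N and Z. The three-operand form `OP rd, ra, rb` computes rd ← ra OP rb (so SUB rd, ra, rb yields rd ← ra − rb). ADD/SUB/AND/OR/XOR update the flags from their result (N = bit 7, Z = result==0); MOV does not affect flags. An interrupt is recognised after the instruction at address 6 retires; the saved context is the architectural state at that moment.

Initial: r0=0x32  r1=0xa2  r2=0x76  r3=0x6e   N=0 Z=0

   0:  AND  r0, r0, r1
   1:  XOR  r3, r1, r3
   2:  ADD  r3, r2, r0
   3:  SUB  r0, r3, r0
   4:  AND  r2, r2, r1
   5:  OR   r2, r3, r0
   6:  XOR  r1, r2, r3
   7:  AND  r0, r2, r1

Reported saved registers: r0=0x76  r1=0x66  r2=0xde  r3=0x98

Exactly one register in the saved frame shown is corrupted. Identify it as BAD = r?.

after  0: r0=0x22 r1=0xa2 r2=0x76 r3=0x6e  N=0 Z=0
after  1: r0=0x22 r1=0xa2 r2=0x76 r3=0xcc  N=1 Z=0
after  2: r0=0x22 r1=0xa2 r2=0x76 r3=0x98  N=1 Z=0
after  3: r0=0x76 r1=0xa2 r2=0x76 r3=0x98  N=0 Z=0
after  4: r0=0x76 r1=0xa2 r2=0x22 r3=0x98  N=0 Z=0
after  5: r0=0x76 r1=0xa2 r2=0xfe r3=0x98  N=1 Z=0
after  6: r0=0x76 r1=0x66 r2=0xfe r3=0x98  N=0 Z=0
-- IRQ taken; context saved, return-PC = 7 --
mismatch: r2: reported 0xde vs actual 0xfe

BAD = r2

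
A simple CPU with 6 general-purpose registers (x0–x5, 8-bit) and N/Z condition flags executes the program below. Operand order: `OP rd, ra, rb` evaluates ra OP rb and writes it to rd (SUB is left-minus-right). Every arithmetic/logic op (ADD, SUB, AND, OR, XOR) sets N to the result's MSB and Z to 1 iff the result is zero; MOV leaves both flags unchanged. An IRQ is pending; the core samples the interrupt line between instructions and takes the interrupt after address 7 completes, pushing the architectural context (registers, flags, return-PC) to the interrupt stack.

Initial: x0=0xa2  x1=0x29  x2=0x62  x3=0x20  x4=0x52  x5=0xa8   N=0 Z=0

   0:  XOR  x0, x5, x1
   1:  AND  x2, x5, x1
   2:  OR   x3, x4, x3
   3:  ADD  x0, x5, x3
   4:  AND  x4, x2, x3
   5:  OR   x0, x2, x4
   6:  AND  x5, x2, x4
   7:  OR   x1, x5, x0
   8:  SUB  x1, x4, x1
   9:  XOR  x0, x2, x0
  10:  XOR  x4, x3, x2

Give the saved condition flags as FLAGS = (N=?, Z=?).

after  0: x0=0x81 x1=0x29 x2=0x62 x3=0x20 x4=0x52 x5=0xa8  N=1 Z=0
after  1: x0=0x81 x1=0x29 x2=0x28 x3=0x20 x4=0x52 x5=0xa8  N=0 Z=0
after  2: x0=0x81 x1=0x29 x2=0x28 x3=0x72 x4=0x52 x5=0xa8  N=0 Z=0
after  3: x0=0x1a x1=0x29 x2=0x28 x3=0x72 x4=0x52 x5=0xa8  N=0 Z=0
after  4: x0=0x1a x1=0x29 x2=0x28 x3=0x72 x4=0x20 x5=0xa8  N=0 Z=0
after  5: x0=0x28 x1=0x29 x2=0x28 x3=0x72 x4=0x20 x5=0xa8  N=0 Z=0
after  6: x0=0x28 x1=0x29 x2=0x28 x3=0x72 x4=0x20 x5=0x20  N=0 Z=0
after  7: x0=0x28 x1=0x28 x2=0x28 x3=0x72 x4=0x20 x5=0x20  N=0 Z=0
-- IRQ taken; context saved, return-PC = 8 --

FLAGS = (N=0, Z=0)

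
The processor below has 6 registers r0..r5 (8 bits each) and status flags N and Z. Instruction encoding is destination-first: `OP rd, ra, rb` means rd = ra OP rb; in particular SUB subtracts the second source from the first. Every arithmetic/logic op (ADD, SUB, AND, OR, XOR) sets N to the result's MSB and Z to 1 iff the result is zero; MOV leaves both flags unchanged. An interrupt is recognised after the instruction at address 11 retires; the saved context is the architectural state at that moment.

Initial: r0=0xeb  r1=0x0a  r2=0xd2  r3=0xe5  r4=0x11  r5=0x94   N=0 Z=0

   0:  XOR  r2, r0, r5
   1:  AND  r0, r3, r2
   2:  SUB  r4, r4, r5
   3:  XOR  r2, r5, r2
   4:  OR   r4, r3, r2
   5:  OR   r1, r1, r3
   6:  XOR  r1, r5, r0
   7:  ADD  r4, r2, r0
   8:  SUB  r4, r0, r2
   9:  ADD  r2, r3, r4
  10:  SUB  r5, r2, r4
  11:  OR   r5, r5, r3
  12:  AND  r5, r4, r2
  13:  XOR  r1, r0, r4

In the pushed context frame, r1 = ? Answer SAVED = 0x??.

after  0: r0=0xeb r1=0x0a r2=0x7f r3=0xe5 r4=0x11 r5=0x94  N=0 Z=0
after  1: r0=0x65 r1=0x0a r2=0x7f r3=0xe5 r4=0x11 r5=0x94  N=0 Z=0
after  2: r0=0x65 r1=0x0a r2=0x7f r3=0xe5 r4=0x7d r5=0x94  N=0 Z=0
after  3: r0=0x65 r1=0x0a r2=0xeb r3=0xe5 r4=0x7d r5=0x94  N=1 Z=0
after  4: r0=0x65 r1=0x0a r2=0xeb r3=0xe5 r4=0xef r5=0x94  N=1 Z=0
after  5: r0=0x65 r1=0xef r2=0xeb r3=0xe5 r4=0xef r5=0x94  N=1 Z=0
after  6: r0=0x65 r1=0xf1 r2=0xeb r3=0xe5 r4=0xef r5=0x94  N=1 Z=0
after  7: r0=0x65 r1=0xf1 r2=0xeb r3=0xe5 r4=0x50 r5=0x94  N=0 Z=0
after  8: r0=0x65 r1=0xf1 r2=0xeb r3=0xe5 r4=0x7a r5=0x94  N=0 Z=0
after  9: r0=0x65 r1=0xf1 r2=0x5f r3=0xe5 r4=0x7a r5=0x94  N=0 Z=0
after 10: r0=0x65 r1=0xf1 r2=0x5f r3=0xe5 r4=0x7a r5=0xe5  N=1 Z=0
after 11: r0=0x65 r1=0xf1 r2=0x5f r3=0xe5 r4=0x7a r5=0xe5  N=1 Z=0
-- IRQ taken; context saved, return-PC = 12 --

SAVED = 0xf1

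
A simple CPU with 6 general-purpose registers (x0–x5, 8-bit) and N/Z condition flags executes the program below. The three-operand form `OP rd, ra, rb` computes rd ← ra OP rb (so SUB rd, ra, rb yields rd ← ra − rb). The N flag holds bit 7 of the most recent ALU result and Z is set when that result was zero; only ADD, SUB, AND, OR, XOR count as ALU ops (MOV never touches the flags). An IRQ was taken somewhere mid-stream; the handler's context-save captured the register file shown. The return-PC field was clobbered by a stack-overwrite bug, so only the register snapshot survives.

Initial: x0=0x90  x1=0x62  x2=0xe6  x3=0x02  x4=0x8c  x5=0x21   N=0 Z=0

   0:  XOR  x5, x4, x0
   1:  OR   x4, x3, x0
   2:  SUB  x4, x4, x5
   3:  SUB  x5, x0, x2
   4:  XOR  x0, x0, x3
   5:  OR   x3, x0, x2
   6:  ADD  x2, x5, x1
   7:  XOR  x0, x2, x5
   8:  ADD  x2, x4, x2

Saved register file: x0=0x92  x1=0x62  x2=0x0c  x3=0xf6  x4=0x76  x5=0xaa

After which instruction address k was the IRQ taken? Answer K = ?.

K = 6

after  0: x0=0x90 x1=0x62 x2=0xe6 x3=0x02 x4=0x8c x5=0x1c  N=0 Z=0
after  1: x0=0x90 x1=0x62 x2=0xe6 x3=0x02 x4=0x92 x5=0x1c  N=1 Z=0
after  2: x0=0x90 x1=0x62 x2=0xe6 x3=0x02 x4=0x76 x5=0x1c  N=0 Z=0
after  3: x0=0x90 x1=0x62 x2=0xe6 x3=0x02 x4=0x76 x5=0xaa  N=1 Z=0
after  4: x0=0x92 x1=0x62 x2=0xe6 x3=0x02 x4=0x76 x5=0xaa  N=1 Z=0
after  5: x0=0x92 x1=0x62 x2=0xe6 x3=0xf6 x4=0x76 x5=0xaa  N=1 Z=0
after  6: x0=0x92 x1=0x62 x2=0x0c x3=0xf6 x4=0x76 x5=0xaa  N=0 Z=0
-- IRQ taken; context saved, return-PC = 7 --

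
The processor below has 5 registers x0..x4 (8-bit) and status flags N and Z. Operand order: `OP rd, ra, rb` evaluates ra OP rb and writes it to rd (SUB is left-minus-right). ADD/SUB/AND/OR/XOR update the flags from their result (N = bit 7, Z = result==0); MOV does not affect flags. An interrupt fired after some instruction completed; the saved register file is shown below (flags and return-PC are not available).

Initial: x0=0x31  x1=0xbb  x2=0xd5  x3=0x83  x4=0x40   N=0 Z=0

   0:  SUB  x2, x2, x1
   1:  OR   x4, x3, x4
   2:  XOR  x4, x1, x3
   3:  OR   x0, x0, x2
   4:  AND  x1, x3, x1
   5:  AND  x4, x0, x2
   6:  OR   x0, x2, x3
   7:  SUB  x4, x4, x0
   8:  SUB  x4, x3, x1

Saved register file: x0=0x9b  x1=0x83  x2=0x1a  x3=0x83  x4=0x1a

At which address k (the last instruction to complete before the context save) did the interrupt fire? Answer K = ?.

after  0: x0=0x31 x1=0xbb x2=0x1a x3=0x83 x4=0x40  N=0 Z=0
after  1: x0=0x31 x1=0xbb x2=0x1a x3=0x83 x4=0xc3  N=1 Z=0
after  2: x0=0x31 x1=0xbb x2=0x1a x3=0x83 x4=0x38  N=0 Z=0
after  3: x0=0x3b x1=0xbb x2=0x1a x3=0x83 x4=0x38  N=0 Z=0
after  4: x0=0x3b x1=0x83 x2=0x1a x3=0x83 x4=0x38  N=1 Z=0
after  5: x0=0x3b x1=0x83 x2=0x1a x3=0x83 x4=0x1a  N=0 Z=0
after  6: x0=0x9b x1=0x83 x2=0x1a x3=0x83 x4=0x1a  N=1 Z=0
-- IRQ taken; context saved, return-PC = 7 --

K = 6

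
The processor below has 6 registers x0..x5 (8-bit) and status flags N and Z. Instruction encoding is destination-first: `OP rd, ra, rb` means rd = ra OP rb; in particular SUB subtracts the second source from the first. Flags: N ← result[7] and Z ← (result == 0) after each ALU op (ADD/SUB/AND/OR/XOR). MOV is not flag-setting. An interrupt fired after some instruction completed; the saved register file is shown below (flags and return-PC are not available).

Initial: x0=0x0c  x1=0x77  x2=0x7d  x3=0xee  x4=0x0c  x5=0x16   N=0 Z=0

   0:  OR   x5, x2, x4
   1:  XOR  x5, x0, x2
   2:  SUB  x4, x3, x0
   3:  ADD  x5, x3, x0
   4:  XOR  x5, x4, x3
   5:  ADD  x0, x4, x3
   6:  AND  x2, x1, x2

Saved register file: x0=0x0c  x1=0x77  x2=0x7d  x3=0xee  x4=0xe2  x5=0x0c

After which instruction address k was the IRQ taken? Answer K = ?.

K = 4

after  0: x0=0x0c x1=0x77 x2=0x7d x3=0xee x4=0x0c x5=0x7d  N=0 Z=0
after  1: x0=0x0c x1=0x77 x2=0x7d x3=0xee x4=0x0c x5=0x71  N=0 Z=0
after  2: x0=0x0c x1=0x77 x2=0x7d x3=0xee x4=0xe2 x5=0x71  N=1 Z=0
after  3: x0=0x0c x1=0x77 x2=0x7d x3=0xee x4=0xe2 x5=0xfa  N=1 Z=0
after  4: x0=0x0c x1=0x77 x2=0x7d x3=0xee x4=0xe2 x5=0x0c  N=0 Z=0
-- IRQ taken; context saved, return-PC = 5 --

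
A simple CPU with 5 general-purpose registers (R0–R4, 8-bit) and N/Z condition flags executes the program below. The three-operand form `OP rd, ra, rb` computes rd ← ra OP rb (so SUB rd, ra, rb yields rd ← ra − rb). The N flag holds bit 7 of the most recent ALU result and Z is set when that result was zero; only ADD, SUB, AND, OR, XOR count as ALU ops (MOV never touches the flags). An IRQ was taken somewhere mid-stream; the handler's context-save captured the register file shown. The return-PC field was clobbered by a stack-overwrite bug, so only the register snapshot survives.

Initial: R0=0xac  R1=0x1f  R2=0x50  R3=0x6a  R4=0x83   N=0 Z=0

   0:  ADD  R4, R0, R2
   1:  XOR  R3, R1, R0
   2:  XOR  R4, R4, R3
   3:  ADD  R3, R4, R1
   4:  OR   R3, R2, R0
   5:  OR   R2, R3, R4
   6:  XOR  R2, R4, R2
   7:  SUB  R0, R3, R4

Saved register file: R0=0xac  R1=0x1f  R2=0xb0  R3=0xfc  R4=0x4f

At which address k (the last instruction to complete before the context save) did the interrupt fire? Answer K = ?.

K = 6

after  0: R0=0xac R1=0x1f R2=0x50 R3=0x6a R4=0xfc  N=1 Z=0
after  1: R0=0xac R1=0x1f R2=0x50 R3=0xb3 R4=0xfc  N=1 Z=0
after  2: R0=0xac R1=0x1f R2=0x50 R3=0xb3 R4=0x4f  N=0 Z=0
after  3: R0=0xac R1=0x1f R2=0x50 R3=0x6e R4=0x4f  N=0 Z=0
after  4: R0=0xac R1=0x1f R2=0x50 R3=0xfc R4=0x4f  N=1 Z=0
after  5: R0=0xac R1=0x1f R2=0xff R3=0xfc R4=0x4f  N=1 Z=0
after  6: R0=0xac R1=0x1f R2=0xb0 R3=0xfc R4=0x4f  N=1 Z=0
-- IRQ taken; context saved, return-PC = 7 --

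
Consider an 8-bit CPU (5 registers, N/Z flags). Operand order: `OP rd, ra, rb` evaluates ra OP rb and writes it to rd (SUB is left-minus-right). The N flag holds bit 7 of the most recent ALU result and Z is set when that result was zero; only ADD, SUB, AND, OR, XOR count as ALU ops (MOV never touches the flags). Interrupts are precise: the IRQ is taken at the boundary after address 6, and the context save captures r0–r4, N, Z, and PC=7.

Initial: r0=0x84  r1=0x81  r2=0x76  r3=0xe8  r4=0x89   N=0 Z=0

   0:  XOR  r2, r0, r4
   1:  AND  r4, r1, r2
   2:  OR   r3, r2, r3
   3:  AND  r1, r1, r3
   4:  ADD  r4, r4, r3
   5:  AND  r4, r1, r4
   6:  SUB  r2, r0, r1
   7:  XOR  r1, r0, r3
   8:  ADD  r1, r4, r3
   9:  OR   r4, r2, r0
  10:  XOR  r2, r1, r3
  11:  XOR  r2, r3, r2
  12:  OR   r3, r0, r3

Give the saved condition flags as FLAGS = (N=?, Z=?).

after  0: r0=0x84 r1=0x81 r2=0x0d r3=0xe8 r4=0x89  N=0 Z=0
after  1: r0=0x84 r1=0x81 r2=0x0d r3=0xe8 r4=0x01  N=0 Z=0
after  2: r0=0x84 r1=0x81 r2=0x0d r3=0xed r4=0x01  N=1 Z=0
after  3: r0=0x84 r1=0x81 r2=0x0d r3=0xed r4=0x01  N=1 Z=0
after  4: r0=0x84 r1=0x81 r2=0x0d r3=0xed r4=0xee  N=1 Z=0
after  5: r0=0x84 r1=0x81 r2=0x0d r3=0xed r4=0x80  N=1 Z=0
after  6: r0=0x84 r1=0x81 r2=0x03 r3=0xed r4=0x80  N=0 Z=0
-- IRQ taken; context saved, return-PC = 7 --

FLAGS = (N=0, Z=0)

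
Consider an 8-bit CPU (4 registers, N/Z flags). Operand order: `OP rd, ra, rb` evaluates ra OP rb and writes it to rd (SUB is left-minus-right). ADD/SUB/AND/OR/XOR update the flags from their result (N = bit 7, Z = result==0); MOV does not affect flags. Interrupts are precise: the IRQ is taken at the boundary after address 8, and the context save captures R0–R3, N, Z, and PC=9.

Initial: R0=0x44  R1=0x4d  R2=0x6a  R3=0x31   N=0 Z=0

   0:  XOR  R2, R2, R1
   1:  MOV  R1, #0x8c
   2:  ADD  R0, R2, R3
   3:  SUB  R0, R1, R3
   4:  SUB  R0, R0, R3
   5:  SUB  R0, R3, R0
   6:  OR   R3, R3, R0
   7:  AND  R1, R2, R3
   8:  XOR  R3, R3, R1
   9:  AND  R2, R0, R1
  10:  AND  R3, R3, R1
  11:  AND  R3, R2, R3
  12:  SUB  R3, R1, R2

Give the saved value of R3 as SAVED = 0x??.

SAVED = 0x10

after  0: R0=0x44 R1=0x4d R2=0x27 R3=0x31  N=0 Z=0
after  1: R0=0x44 R1=0x8c R2=0x27 R3=0x31  N=0 Z=0
after  2: R0=0x58 R1=0x8c R2=0x27 R3=0x31  N=0 Z=0
after  3: R0=0x5b R1=0x8c R2=0x27 R3=0x31  N=0 Z=0
after  4: R0=0x2a R1=0x8c R2=0x27 R3=0x31  N=0 Z=0
after  5: R0=0x07 R1=0x8c R2=0x27 R3=0x31  N=0 Z=0
after  6: R0=0x07 R1=0x8c R2=0x27 R3=0x37  N=0 Z=0
after  7: R0=0x07 R1=0x27 R2=0x27 R3=0x37  N=0 Z=0
after  8: R0=0x07 R1=0x27 R2=0x27 R3=0x10  N=0 Z=0
-- IRQ taken; context saved, return-PC = 9 --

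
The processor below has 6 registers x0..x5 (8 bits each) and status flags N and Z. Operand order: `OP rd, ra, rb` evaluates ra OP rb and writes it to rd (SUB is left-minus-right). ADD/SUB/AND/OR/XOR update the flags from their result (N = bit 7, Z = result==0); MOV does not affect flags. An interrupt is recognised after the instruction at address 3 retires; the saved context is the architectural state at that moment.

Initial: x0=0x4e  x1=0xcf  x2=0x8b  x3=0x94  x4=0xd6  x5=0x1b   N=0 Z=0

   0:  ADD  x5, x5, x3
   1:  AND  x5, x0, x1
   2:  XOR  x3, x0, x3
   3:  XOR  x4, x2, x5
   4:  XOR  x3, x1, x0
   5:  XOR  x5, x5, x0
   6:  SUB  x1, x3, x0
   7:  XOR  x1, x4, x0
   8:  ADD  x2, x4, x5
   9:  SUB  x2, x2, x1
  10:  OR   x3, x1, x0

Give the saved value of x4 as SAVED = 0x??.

SAVED = 0xc5

after  0: x0=0x4e x1=0xcf x2=0x8b x3=0x94 x4=0xd6 x5=0xaf  N=1 Z=0
after  1: x0=0x4e x1=0xcf x2=0x8b x3=0x94 x4=0xd6 x5=0x4e  N=0 Z=0
after  2: x0=0x4e x1=0xcf x2=0x8b x3=0xda x4=0xd6 x5=0x4e  N=1 Z=0
after  3: x0=0x4e x1=0xcf x2=0x8b x3=0xda x4=0xc5 x5=0x4e  N=1 Z=0
-- IRQ taken; context saved, return-PC = 4 --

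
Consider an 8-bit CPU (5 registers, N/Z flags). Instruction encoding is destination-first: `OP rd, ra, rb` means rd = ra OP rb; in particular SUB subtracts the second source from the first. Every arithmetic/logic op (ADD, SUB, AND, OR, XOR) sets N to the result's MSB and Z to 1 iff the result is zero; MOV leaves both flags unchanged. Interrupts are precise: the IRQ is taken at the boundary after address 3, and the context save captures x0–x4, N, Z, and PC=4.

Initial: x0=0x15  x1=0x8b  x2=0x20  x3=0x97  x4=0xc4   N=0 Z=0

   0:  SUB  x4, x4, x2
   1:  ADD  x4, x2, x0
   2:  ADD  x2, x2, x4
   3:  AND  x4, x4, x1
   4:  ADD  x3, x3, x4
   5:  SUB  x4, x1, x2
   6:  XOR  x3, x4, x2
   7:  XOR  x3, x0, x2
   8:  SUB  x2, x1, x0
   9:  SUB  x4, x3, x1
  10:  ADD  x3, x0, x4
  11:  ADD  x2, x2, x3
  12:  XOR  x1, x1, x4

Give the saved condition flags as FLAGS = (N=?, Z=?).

after  0: x0=0x15 x1=0x8b x2=0x20 x3=0x97 x4=0xa4  N=1 Z=0
after  1: x0=0x15 x1=0x8b x2=0x20 x3=0x97 x4=0x35  N=0 Z=0
after  2: x0=0x15 x1=0x8b x2=0x55 x3=0x97 x4=0x35  N=0 Z=0
after  3: x0=0x15 x1=0x8b x2=0x55 x3=0x97 x4=0x01  N=0 Z=0
-- IRQ taken; context saved, return-PC = 4 --

FLAGS = (N=0, Z=0)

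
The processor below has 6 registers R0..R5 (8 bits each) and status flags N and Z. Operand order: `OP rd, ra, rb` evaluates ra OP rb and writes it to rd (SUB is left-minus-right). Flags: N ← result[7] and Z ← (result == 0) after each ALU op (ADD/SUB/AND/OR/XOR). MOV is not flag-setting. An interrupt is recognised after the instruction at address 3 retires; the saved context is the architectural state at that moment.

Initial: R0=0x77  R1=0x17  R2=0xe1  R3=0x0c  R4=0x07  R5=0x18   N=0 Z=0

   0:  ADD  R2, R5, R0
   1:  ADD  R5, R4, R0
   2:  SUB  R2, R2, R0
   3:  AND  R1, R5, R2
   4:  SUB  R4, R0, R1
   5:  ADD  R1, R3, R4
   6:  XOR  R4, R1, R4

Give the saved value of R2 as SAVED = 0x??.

after  0: R0=0x77 R1=0x17 R2=0x8f R3=0x0c R4=0x07 R5=0x18  N=1 Z=0
after  1: R0=0x77 R1=0x17 R2=0x8f R3=0x0c R4=0x07 R5=0x7e  N=0 Z=0
after  2: R0=0x77 R1=0x17 R2=0x18 R3=0x0c R4=0x07 R5=0x7e  N=0 Z=0
after  3: R0=0x77 R1=0x18 R2=0x18 R3=0x0c R4=0x07 R5=0x7e  N=0 Z=0
-- IRQ taken; context saved, return-PC = 4 --

SAVED = 0x18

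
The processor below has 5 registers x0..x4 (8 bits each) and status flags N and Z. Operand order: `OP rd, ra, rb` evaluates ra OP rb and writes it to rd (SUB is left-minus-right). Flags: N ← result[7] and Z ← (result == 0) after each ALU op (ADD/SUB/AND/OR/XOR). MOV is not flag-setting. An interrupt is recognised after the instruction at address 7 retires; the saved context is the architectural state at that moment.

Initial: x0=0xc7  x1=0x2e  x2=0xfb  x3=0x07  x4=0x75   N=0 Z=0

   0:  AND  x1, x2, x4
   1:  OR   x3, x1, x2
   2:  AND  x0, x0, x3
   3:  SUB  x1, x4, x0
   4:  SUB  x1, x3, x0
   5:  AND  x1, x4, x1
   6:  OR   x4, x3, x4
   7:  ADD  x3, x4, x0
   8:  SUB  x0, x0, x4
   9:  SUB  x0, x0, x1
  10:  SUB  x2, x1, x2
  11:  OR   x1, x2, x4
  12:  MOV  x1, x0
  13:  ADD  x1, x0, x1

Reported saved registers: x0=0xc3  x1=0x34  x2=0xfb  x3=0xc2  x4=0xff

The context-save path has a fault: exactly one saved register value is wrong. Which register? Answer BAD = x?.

after  0: x0=0xc7 x1=0x71 x2=0xfb x3=0x07 x4=0x75  N=0 Z=0
after  1: x0=0xc7 x1=0x71 x2=0xfb x3=0xfb x4=0x75  N=1 Z=0
after  2: x0=0xc3 x1=0x71 x2=0xfb x3=0xfb x4=0x75  N=1 Z=0
after  3: x0=0xc3 x1=0xb2 x2=0xfb x3=0xfb x4=0x75  N=1 Z=0
after  4: x0=0xc3 x1=0x38 x2=0xfb x3=0xfb x4=0x75  N=0 Z=0
after  5: x0=0xc3 x1=0x30 x2=0xfb x3=0xfb x4=0x75  N=0 Z=0
after  6: x0=0xc3 x1=0x30 x2=0xfb x3=0xfb x4=0xff  N=1 Z=0
after  7: x0=0xc3 x1=0x30 x2=0xfb x3=0xc2 x4=0xff  N=1 Z=0
-- IRQ taken; context saved, return-PC = 8 --
mismatch: x1: reported 0x34 vs actual 0x30

BAD = x1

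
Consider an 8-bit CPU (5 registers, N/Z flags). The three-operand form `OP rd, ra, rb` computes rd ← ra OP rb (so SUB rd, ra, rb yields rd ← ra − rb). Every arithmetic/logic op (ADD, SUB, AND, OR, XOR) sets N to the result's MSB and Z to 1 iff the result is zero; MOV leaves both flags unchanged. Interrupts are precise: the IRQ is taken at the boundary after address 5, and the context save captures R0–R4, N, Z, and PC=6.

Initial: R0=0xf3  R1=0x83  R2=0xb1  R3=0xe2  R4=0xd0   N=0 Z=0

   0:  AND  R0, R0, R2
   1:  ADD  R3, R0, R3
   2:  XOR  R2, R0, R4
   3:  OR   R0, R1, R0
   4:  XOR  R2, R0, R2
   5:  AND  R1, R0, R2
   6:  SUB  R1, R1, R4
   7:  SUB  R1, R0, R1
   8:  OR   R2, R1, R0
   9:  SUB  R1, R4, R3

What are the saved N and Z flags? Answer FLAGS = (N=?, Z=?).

FLAGS = (N=1, Z=0)

after  0: R0=0xb1 R1=0x83 R2=0xb1 R3=0xe2 R4=0xd0  N=1 Z=0
after  1: R0=0xb1 R1=0x83 R2=0xb1 R3=0x93 R4=0xd0  N=1 Z=0
after  2: R0=0xb1 R1=0x83 R2=0x61 R3=0x93 R4=0xd0  N=0 Z=0
after  3: R0=0xb3 R1=0x83 R2=0x61 R3=0x93 R4=0xd0  N=1 Z=0
after  4: R0=0xb3 R1=0x83 R2=0xd2 R3=0x93 R4=0xd0  N=1 Z=0
after  5: R0=0xb3 R1=0x92 R2=0xd2 R3=0x93 R4=0xd0  N=1 Z=0
-- IRQ taken; context saved, return-PC = 6 --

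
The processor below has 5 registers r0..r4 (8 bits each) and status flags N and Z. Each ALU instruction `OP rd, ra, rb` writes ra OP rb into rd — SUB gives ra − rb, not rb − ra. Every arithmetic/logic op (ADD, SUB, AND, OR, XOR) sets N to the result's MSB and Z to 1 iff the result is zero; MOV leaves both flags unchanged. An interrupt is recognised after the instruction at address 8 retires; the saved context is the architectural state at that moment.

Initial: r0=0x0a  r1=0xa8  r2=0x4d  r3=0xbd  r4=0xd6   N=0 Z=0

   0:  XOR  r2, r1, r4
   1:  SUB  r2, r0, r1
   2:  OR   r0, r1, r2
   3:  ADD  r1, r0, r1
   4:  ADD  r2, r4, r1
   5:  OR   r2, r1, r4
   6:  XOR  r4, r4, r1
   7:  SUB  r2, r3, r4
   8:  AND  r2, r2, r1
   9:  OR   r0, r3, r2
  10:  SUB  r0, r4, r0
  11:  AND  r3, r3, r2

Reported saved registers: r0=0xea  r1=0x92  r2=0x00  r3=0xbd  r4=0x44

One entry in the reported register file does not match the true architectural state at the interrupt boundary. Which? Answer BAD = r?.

BAD = r2

after  0: r0=0x0a r1=0xa8 r2=0x7e r3=0xbd r4=0xd6  N=0 Z=0
after  1: r0=0x0a r1=0xa8 r2=0x62 r3=0xbd r4=0xd6  N=0 Z=0
after  2: r0=0xea r1=0xa8 r2=0x62 r3=0xbd r4=0xd6  N=1 Z=0
after  3: r0=0xea r1=0x92 r2=0x62 r3=0xbd r4=0xd6  N=1 Z=0
after  4: r0=0xea r1=0x92 r2=0x68 r3=0xbd r4=0xd6  N=0 Z=0
after  5: r0=0xea r1=0x92 r2=0xd6 r3=0xbd r4=0xd6  N=1 Z=0
after  6: r0=0xea r1=0x92 r2=0xd6 r3=0xbd r4=0x44  N=0 Z=0
after  7: r0=0xea r1=0x92 r2=0x79 r3=0xbd r4=0x44  N=0 Z=0
after  8: r0=0xea r1=0x92 r2=0x10 r3=0xbd r4=0x44  N=0 Z=0
-- IRQ taken; context saved, return-PC = 9 --
mismatch: r2: reported 0x00 vs actual 0x10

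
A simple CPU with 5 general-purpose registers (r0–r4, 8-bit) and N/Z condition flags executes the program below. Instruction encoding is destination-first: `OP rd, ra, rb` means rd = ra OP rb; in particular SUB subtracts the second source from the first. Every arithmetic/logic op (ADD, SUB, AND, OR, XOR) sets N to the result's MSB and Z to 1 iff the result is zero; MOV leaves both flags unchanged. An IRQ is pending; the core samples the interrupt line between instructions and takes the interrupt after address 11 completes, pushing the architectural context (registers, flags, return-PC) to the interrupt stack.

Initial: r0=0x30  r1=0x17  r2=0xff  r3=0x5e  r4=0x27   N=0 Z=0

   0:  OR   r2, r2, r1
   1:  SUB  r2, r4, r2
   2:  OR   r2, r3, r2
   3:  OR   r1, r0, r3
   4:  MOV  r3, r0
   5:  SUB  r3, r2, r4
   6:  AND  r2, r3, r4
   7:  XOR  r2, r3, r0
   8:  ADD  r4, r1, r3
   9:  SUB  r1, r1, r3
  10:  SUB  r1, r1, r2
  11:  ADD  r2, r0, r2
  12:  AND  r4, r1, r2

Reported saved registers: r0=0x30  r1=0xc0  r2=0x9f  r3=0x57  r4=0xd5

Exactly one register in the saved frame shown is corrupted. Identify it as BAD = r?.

after  0: r0=0x30 r1=0x17 r2=0xff r3=0x5e r4=0x27  N=1 Z=0
after  1: r0=0x30 r1=0x17 r2=0x28 r3=0x5e r4=0x27  N=0 Z=0
after  2: r0=0x30 r1=0x17 r2=0x7e r3=0x5e r4=0x27  N=0 Z=0
after  3: r0=0x30 r1=0x7e r2=0x7e r3=0x5e r4=0x27  N=0 Z=0
after  4: r0=0x30 r1=0x7e r2=0x7e r3=0x30 r4=0x27  N=0 Z=0
after  5: r0=0x30 r1=0x7e r2=0x7e r3=0x57 r4=0x27  N=0 Z=0
after  6: r0=0x30 r1=0x7e r2=0x07 r3=0x57 r4=0x27  N=0 Z=0
after  7: r0=0x30 r1=0x7e r2=0x67 r3=0x57 r4=0x27  N=0 Z=0
after  8: r0=0x30 r1=0x7e r2=0x67 r3=0x57 r4=0xd5  N=1 Z=0
after  9: r0=0x30 r1=0x27 r2=0x67 r3=0x57 r4=0xd5  N=0 Z=0
after 10: r0=0x30 r1=0xc0 r2=0x67 r3=0x57 r4=0xd5  N=1 Z=0
after 11: r0=0x30 r1=0xc0 r2=0x97 r3=0x57 r4=0xd5  N=1 Z=0
-- IRQ taken; context saved, return-PC = 12 --
mismatch: r2: reported 0x9f vs actual 0x97

BAD = r2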